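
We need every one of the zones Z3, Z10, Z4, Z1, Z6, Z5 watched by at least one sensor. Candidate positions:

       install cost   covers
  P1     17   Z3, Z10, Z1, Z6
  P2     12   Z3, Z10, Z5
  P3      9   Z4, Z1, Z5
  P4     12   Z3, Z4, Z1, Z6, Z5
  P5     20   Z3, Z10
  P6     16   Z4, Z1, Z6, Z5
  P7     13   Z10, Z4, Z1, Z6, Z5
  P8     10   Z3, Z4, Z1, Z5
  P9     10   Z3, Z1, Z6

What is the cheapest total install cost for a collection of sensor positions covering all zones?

P7, P8 cover every zone at install cost 13 + 10 = 23.
Any cover uses at least 2 sensor positions; among all covering selections none totals below 23.
Greedy by coverage-per-install cost would pick P4, P2 for 24 — worse than the optimum 23.

23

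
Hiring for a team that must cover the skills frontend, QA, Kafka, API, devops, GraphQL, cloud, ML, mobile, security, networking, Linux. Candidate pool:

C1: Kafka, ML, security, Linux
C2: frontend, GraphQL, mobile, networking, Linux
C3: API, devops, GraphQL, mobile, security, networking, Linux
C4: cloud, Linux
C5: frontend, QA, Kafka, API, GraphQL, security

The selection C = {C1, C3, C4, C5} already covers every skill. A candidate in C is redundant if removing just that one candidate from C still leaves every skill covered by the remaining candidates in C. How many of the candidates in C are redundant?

0

Drop C1: ML uncovered — not redundant.
Drop C3: devops, mobile, networking uncovered — not redundant.
Drop C4: cloud uncovered — not redundant.
Drop C5: frontend, QA uncovered — not redundant.
None of the candidates in C is redundant.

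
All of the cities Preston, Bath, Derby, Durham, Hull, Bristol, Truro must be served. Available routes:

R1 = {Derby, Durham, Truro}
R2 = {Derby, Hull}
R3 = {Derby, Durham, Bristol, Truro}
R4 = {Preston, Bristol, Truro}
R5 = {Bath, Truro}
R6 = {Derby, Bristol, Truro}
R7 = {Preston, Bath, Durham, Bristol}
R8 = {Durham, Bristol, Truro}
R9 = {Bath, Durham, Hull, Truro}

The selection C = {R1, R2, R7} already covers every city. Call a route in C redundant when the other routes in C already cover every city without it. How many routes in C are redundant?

Drop R1: Truro uncovered — not redundant.
Drop R2: Hull uncovered — not redundant.
Drop R7: Preston, Bath, Bristol uncovered — not redundant.
None of the routes in C is redundant.

0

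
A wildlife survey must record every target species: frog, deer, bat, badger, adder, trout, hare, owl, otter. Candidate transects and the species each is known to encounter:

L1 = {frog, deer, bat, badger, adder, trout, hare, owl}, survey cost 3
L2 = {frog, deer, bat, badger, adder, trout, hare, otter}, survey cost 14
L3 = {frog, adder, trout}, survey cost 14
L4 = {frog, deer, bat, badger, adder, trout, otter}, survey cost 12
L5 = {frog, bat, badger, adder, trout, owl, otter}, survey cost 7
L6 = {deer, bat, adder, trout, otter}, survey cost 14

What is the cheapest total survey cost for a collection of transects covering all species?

L1, L5 cover every species at survey cost 3 + 7 = 10.
Any cover uses at least 2 transects; among all covering selections none totals below 10.

10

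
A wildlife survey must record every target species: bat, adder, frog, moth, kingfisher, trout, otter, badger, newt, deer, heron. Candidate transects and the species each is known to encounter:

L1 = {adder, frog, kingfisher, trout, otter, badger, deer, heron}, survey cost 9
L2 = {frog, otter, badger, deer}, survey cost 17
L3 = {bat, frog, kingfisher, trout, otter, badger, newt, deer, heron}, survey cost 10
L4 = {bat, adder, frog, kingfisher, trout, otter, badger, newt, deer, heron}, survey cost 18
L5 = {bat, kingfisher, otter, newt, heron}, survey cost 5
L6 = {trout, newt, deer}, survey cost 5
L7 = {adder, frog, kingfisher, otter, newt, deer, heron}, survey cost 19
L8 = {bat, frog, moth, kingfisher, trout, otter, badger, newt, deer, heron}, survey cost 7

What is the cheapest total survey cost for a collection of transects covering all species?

L1, L8 cover every species at survey cost 9 + 7 = 16.
Any cover uses at least 2 transects; among all covering selections none totals below 16.

16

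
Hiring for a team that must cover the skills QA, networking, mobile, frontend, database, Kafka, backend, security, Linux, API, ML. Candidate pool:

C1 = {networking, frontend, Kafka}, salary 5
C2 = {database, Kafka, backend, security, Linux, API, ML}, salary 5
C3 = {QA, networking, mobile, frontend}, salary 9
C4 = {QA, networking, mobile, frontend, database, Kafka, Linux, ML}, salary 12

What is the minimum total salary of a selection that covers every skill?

C2, C3 cover every skill at salary 5 + 9 = 14.
Any cover uses at least 2 candidates; among all covering selections none totals below 14.

14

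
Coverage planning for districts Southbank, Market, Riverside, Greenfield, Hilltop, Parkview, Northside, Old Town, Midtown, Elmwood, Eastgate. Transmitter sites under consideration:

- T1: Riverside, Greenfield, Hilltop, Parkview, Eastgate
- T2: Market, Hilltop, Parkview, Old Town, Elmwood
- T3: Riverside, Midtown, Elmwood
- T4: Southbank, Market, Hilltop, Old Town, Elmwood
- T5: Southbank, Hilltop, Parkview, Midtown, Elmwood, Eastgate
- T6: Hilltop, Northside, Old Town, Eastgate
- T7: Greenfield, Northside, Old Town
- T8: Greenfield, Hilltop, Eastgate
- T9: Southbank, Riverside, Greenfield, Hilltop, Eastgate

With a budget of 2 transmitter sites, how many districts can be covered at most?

Choosing T1, T4 covers {Southbank, Market, Riverside, Greenfield, Hilltop, Parkview, Old Town, Elmwood, Eastgate} — 9 districts.
No choice of 2 transmitter sites does better; here Northside, Midtown are left uncovered.

9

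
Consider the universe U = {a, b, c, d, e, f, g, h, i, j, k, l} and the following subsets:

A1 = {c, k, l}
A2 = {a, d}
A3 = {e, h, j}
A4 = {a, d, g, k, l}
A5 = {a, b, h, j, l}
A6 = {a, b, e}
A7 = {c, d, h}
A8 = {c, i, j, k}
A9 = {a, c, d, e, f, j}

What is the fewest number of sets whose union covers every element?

A4, A5, A8, A9 together cover {a, b, c, d, e, f, g, h, i, j, k, l} — every element.
No 3 of the 9 sets cover everything (all 84 triples fall short), so 4 is minimum.

4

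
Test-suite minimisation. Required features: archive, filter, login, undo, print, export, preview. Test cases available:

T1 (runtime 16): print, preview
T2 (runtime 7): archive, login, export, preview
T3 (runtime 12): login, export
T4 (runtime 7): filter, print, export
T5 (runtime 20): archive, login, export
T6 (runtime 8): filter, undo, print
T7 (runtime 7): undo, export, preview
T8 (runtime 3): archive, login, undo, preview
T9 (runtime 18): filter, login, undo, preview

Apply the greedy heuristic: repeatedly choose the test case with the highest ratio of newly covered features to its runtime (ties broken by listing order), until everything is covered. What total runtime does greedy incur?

Pick 1: T8 adds 4 new (archive, login, undo, preview) at runtime 3 (ratio 4/3).
Pick 2: T4 adds 3 new (filter, print, export) at runtime 7 (ratio 3/7).
Greedy total runtime: 3 + 7 = 10.

10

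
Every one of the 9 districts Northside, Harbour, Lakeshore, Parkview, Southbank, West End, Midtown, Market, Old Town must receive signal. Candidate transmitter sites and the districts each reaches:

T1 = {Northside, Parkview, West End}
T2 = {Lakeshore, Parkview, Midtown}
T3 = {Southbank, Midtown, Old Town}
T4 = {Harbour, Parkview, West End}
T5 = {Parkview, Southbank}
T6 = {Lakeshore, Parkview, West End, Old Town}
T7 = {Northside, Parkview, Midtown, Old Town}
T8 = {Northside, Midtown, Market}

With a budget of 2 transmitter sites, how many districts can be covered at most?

Choosing T6, T8 covers {Northside, Lakeshore, Parkview, West End, Midtown, Market, Old Town} — 7 districts.
No choice of 2 transmitter sites does better; here Harbour, Southbank are left uncovered.

7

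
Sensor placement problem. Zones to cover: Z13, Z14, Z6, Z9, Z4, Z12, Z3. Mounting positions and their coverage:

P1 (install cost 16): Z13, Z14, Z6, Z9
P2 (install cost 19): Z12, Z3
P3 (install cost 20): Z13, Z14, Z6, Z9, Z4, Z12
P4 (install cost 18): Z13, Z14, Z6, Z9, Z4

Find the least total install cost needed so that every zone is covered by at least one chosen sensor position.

P2, P4 cover every zone at install cost 19 + 18 = 37.
Any cover uses at least 2 sensor positions; among all covering selections none totals below 37.

37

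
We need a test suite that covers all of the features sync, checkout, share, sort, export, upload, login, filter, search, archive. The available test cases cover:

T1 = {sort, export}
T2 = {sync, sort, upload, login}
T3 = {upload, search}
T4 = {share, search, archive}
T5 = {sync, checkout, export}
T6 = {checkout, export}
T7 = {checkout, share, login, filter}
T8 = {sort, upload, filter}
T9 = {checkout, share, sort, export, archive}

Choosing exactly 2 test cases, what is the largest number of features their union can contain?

8

Choosing T2, T9 covers {sync, checkout, share, sort, export, upload, login, archive} — 8 features.
No choice of 2 test cases does better; here filter, search are left uncovered.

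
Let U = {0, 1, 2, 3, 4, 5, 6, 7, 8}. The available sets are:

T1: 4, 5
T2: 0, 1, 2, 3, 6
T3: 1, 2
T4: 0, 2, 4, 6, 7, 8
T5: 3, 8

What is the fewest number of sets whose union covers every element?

3

T1, T2, T4 together cover {0, 1, 2, 3, 4, 5, 6, 7, 8} — every element.
No 2 of the 5 sets cover everything (all 10 pairs fall short), so 3 is minimum.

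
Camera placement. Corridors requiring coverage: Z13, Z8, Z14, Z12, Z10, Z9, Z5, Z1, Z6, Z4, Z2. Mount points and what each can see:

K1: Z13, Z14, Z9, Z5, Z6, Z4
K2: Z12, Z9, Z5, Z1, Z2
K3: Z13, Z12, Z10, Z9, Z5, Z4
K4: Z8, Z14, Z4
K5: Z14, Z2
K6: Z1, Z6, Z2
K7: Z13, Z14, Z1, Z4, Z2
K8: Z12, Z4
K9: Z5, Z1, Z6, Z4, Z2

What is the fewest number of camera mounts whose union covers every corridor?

K3, K4, K6 together cover {Z13, Z8, Z14, Z12, Z10, Z9, Z5, Z1, Z6, Z4, Z2} — every corridor.
No 2 of the 9 camera mounts cover everything (all 36 pairs fall short), so 3 is minimum.
Greedy (largest uncovered first) would take K1, K2, K3, K4 — 4 camera mounts — but 3 suffice.

3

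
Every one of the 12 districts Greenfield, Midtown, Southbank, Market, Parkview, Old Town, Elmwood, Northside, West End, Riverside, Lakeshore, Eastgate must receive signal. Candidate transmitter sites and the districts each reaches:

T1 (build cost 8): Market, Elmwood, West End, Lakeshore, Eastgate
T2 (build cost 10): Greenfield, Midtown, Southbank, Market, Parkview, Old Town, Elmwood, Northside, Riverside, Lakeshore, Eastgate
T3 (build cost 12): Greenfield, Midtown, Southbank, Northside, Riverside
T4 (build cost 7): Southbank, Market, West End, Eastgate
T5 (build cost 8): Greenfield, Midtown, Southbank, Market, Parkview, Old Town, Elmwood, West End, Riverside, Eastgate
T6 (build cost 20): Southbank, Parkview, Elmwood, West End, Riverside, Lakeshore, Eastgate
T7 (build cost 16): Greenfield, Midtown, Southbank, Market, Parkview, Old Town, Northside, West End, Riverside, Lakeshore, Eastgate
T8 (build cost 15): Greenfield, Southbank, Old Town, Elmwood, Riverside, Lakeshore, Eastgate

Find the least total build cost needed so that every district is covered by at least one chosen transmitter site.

T2, T4 cover every district at build cost 10 + 7 = 17.
Any cover uses at least 2 transmitter sites; among all covering selections none totals below 17.
Greedy by coverage-per-build cost would pick T5, T2 for 18 — worse than the optimum 17.

17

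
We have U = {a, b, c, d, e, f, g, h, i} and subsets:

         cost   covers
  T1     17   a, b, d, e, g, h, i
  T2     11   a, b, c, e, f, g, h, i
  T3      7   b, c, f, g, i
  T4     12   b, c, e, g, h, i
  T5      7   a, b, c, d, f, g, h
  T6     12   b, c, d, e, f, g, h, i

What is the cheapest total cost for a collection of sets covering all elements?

T2, T5 cover every element at cost 11 + 7 = 18.
Any cover uses at least 2 sets; among all covering selections none totals below 18.

18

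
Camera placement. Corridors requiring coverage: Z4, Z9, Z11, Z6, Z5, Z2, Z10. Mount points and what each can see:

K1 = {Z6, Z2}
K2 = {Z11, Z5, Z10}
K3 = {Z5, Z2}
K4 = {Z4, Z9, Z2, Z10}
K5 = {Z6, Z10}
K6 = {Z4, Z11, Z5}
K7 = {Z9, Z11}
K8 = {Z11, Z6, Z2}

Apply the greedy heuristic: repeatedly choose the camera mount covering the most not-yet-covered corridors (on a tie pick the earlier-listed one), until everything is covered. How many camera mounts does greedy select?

Pick 1: K4 covers 4 new corridors (Z4, Z9, Z2, Z10).
Pick 2: K2 covers 2 new corridors (Z11, Z5).
Pick 3: K1 covers 1 new corridors (Z6).
Greedy uses 3 camera mounts.

3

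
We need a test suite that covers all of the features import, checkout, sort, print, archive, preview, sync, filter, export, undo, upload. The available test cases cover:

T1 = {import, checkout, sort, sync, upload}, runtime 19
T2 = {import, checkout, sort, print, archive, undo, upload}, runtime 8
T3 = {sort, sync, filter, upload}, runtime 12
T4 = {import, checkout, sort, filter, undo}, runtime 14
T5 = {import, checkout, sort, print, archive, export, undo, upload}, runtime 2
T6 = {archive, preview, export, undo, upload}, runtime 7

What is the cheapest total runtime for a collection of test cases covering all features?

T3, T5, T6 cover every feature at runtime 12 + 2 + 7 = 21.
Any cover uses at least 3 test cases; among all covering selections none totals below 21.

21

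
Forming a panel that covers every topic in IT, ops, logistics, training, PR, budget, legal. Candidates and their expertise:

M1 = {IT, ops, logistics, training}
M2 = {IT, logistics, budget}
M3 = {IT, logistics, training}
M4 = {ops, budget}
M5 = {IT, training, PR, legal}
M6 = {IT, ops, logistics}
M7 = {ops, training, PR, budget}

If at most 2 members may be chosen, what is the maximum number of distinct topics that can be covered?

Choosing M1, M5 covers {IT, ops, logistics, training, PR, legal} — 6 topics.
No choice of 2 members does better; here budget is left uncovered.

6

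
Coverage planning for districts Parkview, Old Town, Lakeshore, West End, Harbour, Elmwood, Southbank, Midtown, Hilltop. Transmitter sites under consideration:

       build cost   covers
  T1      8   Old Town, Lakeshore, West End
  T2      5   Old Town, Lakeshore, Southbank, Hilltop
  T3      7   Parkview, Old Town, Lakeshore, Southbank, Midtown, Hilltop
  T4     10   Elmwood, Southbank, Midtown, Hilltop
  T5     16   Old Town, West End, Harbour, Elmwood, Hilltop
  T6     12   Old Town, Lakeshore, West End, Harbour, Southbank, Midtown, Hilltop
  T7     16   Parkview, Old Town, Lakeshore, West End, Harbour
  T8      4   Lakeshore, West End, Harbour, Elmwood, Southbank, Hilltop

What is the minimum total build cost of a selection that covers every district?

T3, T8 cover every district at build cost 7 + 4 = 11.
Any cover uses at least 2 transmitter sites; among all covering selections none totals below 11.

11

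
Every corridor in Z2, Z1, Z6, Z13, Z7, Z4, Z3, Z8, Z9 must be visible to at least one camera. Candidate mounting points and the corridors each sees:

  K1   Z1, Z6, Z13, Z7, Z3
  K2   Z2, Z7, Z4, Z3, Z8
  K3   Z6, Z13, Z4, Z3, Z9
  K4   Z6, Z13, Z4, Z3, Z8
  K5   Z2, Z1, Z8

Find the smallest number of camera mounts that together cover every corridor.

K1, K2, K3 together cover {Z2, Z1, Z6, Z13, Z7, Z4, Z3, Z8, Z9} — every corridor.
No 2 of the 5 camera mounts cover everything (all 10 pairs fall short), so 3 is minimum.

3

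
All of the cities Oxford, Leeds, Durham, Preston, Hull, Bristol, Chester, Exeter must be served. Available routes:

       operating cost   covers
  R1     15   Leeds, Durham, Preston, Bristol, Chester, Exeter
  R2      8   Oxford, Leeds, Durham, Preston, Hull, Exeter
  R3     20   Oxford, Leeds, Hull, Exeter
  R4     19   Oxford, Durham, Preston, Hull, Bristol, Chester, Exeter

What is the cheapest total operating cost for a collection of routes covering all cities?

R1, R2 cover every city at operating cost 15 + 8 = 23.
Any cover uses at least 2 routes; among all covering selections none totals below 23.

23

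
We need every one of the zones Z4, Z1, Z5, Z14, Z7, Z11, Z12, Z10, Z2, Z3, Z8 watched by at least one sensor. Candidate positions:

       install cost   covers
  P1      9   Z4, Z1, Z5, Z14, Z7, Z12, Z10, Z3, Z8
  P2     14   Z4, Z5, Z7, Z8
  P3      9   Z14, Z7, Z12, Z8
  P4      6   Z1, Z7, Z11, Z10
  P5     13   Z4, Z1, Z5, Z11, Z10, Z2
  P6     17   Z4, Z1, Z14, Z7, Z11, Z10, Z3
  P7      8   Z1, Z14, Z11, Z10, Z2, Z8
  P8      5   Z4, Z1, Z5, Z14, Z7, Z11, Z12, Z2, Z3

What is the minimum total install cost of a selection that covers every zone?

13

P7, P8 cover every zone at install cost 8 + 5 = 13.
Any cover uses at least 2 sensor positions; among all covering selections none totals below 13.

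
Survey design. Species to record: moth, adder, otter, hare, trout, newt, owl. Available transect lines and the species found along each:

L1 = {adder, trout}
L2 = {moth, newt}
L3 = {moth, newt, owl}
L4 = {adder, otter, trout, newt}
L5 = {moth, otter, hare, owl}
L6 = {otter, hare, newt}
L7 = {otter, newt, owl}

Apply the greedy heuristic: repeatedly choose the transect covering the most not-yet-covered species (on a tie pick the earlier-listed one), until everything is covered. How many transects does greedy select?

2

Pick 1: L4 covers 4 new species (adder, otter, trout, newt).
Pick 2: L5 covers 3 new species (moth, hare, owl).
Greedy uses 2 transects.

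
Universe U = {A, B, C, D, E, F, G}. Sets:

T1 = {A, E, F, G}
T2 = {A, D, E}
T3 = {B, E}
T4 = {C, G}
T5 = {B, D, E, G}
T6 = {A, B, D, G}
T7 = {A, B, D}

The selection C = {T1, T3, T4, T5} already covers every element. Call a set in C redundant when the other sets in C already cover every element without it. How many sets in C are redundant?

Drop T1: A, F uncovered — not redundant.
Drop T3: the rest still cover every element — redundant.
Drop T4: C uncovered — not redundant.
Drop T5: D uncovered — not redundant.
1 redundant: T3.

1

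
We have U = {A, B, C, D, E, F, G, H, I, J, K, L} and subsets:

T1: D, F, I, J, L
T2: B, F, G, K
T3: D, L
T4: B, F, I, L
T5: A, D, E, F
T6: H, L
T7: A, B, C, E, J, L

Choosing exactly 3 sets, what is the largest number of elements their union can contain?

11

Choosing T1, T2, T7 covers {A, B, C, D, E, F, G, I, J, K, L} — 11 elements.
No choice of 3 sets does better; here H is left uncovered.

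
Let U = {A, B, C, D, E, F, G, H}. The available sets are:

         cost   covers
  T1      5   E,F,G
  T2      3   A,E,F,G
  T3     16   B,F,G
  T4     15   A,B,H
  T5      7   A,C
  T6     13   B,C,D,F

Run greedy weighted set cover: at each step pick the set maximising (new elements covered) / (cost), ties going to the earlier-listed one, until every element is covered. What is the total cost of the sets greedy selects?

31

Pick 1: T2 adds 4 new (A, E, F, G) at cost 3 (ratio 4/3).
Pick 2: T6 adds 3 new (B, C, D) at cost 13 (ratio 3/13).
Pick 3: T4 adds 1 new (H) at cost 15 (ratio 1/15).
Greedy total cost: 3 + 13 + 15 = 31.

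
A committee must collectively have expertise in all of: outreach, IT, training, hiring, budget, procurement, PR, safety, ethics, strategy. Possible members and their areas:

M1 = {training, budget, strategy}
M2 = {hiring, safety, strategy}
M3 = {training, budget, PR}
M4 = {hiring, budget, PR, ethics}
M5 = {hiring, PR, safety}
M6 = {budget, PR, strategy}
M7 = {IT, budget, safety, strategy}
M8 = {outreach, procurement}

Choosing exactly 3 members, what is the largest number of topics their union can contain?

9

Choosing M4, M7, M8 covers {outreach, IT, hiring, budget, procurement, PR, safety, ethics, strategy} — 9 topics.
No choice of 3 members does better; here training is left uncovered.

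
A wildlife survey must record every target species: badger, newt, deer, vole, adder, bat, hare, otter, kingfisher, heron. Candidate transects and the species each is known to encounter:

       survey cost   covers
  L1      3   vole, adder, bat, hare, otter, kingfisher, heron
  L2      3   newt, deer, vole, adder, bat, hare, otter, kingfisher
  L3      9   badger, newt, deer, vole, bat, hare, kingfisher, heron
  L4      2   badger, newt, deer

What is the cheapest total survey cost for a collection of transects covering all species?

5

L1, L4 cover every species at survey cost 3 + 2 = 5.
Any cover uses at least 2 transects; among all covering selections none totals below 5.
Greedy by coverage-per-survey cost would pick L2, L4, L1 for 8 — worse than the optimum 5.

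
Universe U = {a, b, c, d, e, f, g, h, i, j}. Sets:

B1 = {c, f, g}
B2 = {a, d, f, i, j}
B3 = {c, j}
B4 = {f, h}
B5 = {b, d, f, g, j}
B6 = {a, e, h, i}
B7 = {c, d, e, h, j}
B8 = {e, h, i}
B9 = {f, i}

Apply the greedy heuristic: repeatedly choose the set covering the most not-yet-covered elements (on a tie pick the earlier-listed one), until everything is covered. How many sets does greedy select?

3

Pick 1: B2 covers 5 new elements (a, d, f, i, j).
Pick 2: B7 covers 3 new elements (c, e, h).
Pick 3: B5 covers 2 new elements (b, g).
Greedy uses 3 sets.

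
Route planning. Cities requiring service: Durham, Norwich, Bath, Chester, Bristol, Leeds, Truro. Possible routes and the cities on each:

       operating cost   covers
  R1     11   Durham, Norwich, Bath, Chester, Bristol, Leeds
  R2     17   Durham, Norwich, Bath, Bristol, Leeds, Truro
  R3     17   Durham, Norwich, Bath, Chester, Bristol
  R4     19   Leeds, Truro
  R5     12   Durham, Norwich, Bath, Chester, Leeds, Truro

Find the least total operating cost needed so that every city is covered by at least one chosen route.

R1, R5 cover every city at operating cost 11 + 12 = 23.
Any cover uses at least 2 routes; among all covering selections none totals below 23.

23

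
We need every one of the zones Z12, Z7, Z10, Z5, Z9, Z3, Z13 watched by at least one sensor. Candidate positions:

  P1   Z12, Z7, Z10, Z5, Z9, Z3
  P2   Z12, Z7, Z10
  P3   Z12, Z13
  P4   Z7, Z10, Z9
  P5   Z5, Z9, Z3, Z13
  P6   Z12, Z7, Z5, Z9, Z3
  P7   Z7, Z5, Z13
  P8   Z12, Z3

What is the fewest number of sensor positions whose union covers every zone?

2

P1, P3 together cover {Z12, Z7, Z10, Z5, Z9, Z3, Z13} — every zone.
No single sensor position contains all 7 zones, so 2 is optimal.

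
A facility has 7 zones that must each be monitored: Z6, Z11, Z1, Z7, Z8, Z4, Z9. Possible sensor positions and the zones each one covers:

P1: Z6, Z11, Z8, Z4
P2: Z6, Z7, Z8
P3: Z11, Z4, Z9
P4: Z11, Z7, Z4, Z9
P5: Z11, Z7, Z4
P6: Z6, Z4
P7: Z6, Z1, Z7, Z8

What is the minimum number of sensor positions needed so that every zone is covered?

2

P3, P7 together cover {Z6, Z11, Z1, Z7, Z8, Z4, Z9} — every zone.
No single sensor position contains all 7 zones, so 2 is optimal.
Greedy (largest uncovered first) would take P1, P4, P7 — 3 sensor positions — but 2 suffice.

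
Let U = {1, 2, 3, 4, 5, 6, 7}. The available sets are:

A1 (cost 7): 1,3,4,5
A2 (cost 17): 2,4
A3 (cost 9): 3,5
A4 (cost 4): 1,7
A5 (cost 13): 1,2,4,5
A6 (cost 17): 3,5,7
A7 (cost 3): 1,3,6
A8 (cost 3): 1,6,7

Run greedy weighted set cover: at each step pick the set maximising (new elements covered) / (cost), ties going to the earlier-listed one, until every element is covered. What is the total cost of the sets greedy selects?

26

Pick 1: A7 adds 3 new (1, 3, 6) at cost 3 (ratio 3/3).
Pick 2: A8 adds 1 new (7) at cost 3 (ratio 1/3).
Pick 3: A1 adds 2 new (4, 5) at cost 7 (ratio 2/7).
Pick 4: A5 adds 1 new (2) at cost 13 (ratio 1/13).
Greedy total cost: 3 + 3 + 7 + 13 = 26. (The true optimum is 19, so greedy overshoots here.)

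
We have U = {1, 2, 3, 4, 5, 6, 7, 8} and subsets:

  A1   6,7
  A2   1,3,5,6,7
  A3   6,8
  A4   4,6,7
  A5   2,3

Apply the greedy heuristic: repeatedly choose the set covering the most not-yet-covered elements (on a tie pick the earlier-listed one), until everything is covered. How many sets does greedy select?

4

Pick 1: A2 covers 5 new elements (1, 3, 5, 6, 7).
Pick 2: A3 covers 1 new elements (8).
Pick 3: A4 covers 1 new elements (4).
Pick 4: A5 covers 1 new elements (2).
Greedy uses 4 sets.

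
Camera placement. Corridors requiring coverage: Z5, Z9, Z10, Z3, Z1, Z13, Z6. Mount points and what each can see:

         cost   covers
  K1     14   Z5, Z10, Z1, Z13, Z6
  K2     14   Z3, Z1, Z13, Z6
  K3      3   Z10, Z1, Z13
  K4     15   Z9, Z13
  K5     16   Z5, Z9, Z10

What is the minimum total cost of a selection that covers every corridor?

30

K2, K5 cover every corridor at cost 14 + 16 = 30.
Any cover uses at least 2 camera mounts; among all covering selections none totals below 30.
Greedy by coverage-per-cost would pick K3, K1, K2, K4 for 46 — worse than the optimum 30.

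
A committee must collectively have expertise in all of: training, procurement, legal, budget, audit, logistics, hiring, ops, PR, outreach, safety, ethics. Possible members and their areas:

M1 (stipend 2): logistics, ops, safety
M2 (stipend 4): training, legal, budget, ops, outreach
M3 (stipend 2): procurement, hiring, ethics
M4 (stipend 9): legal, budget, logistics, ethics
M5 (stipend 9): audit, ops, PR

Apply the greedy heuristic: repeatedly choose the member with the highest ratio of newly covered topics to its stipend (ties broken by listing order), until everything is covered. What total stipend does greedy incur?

17

Pick 1: M1 adds 3 new (logistics, ops, safety) at stipend 2 (ratio 3/2).
Pick 2: M3 adds 3 new (procurement, hiring, ethics) at stipend 2 (ratio 3/2).
Pick 3: M2 adds 4 new (training, legal, budget, outreach) at stipend 4 (ratio 4/4).
Pick 4: M5 adds 2 new (audit, PR) at stipend 9 (ratio 2/9).
Greedy total stipend: 2 + 2 + 4 + 9 = 17.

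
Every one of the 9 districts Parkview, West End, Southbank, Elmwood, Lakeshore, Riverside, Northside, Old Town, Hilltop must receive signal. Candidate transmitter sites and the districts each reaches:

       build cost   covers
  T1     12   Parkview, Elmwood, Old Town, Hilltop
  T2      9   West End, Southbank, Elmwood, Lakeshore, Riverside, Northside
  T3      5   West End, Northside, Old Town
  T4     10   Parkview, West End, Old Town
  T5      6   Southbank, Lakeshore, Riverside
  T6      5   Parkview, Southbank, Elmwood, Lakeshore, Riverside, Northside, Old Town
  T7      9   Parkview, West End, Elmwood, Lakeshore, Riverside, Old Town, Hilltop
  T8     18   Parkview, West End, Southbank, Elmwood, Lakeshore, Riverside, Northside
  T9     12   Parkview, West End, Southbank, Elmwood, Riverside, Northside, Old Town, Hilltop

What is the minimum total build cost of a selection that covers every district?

T6, T7 cover every district at build cost 5 + 9 = 14.
Any cover uses at least 2 transmitter sites; among all covering selections none totals below 14.

14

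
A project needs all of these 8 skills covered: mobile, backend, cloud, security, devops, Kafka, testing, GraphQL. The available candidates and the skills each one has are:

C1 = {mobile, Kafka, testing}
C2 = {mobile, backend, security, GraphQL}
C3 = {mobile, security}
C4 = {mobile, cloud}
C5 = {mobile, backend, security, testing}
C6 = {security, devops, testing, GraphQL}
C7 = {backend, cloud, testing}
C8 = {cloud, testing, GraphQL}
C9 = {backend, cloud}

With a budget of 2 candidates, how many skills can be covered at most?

6

Choosing C1, C2 covers {mobile, backend, security, Kafka, testing, GraphQL} — 6 skills.
No choice of 2 candidates does better; here cloud, devops are left uncovered.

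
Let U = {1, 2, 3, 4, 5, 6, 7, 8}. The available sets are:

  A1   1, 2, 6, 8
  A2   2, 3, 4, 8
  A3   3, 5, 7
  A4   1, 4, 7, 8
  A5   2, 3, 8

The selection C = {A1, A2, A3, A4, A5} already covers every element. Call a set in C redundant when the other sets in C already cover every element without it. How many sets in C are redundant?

Drop A1: 6 uncovered — not redundant.
Drop A2: the rest still cover every element — redundant.
Drop A3: 5 uncovered — not redundant.
Drop A4: the rest still cover every element — redundant.
Drop A5: the rest still cover every element — redundant.
3 redundant: A2, A4, A5.

3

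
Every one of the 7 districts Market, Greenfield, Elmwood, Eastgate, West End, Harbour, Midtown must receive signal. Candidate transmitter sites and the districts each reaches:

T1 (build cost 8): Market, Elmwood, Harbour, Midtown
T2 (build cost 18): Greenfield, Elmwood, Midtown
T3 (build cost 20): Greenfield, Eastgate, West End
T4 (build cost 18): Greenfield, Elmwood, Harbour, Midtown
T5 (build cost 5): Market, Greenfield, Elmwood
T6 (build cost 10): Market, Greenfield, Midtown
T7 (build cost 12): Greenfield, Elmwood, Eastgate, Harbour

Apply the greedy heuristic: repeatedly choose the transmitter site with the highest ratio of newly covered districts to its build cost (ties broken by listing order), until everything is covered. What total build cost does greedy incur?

Pick 1: T5 adds 3 new (Market, Greenfield, Elmwood) at build cost 5 (ratio 3/5).
Pick 2: T1 adds 2 new (Harbour, Midtown) at build cost 8 (ratio 2/8).
Pick 3: T3 adds 2 new (Eastgate, West End) at build cost 20 (ratio 2/20).
Greedy total build cost: 5 + 8 + 20 = 33. (The true optimum is 28, so greedy overshoots here.)

33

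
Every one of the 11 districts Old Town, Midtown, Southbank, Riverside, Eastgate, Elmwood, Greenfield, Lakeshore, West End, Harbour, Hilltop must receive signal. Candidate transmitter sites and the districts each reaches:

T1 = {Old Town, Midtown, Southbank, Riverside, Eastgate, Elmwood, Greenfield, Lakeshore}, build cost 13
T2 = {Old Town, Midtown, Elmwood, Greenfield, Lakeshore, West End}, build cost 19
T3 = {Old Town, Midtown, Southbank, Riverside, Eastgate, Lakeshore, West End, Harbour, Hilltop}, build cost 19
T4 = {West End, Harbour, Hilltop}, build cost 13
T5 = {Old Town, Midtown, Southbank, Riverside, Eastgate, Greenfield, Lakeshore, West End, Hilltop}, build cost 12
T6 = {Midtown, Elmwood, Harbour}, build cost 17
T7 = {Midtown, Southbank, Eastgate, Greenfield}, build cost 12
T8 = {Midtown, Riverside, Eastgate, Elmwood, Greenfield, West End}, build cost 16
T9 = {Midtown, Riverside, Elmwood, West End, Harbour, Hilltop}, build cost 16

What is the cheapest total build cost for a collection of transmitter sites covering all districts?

26

T1, T4 cover every district at build cost 13 + 13 = 26.
Any cover uses at least 2 transmitter sites; among all covering selections none totals below 26.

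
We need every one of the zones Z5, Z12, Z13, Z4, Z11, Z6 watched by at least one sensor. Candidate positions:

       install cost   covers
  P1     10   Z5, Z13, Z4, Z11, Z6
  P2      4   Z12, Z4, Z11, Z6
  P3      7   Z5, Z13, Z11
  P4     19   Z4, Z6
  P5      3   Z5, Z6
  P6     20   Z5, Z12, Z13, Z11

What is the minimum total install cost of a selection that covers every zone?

P2, P3 cover every zone at install cost 4 + 7 = 11.
Any cover uses at least 2 sensor positions; among all covering selections none totals below 11.
Greedy by coverage-per-install cost would pick P2, P5, P3 for 14 — worse than the optimum 11.

11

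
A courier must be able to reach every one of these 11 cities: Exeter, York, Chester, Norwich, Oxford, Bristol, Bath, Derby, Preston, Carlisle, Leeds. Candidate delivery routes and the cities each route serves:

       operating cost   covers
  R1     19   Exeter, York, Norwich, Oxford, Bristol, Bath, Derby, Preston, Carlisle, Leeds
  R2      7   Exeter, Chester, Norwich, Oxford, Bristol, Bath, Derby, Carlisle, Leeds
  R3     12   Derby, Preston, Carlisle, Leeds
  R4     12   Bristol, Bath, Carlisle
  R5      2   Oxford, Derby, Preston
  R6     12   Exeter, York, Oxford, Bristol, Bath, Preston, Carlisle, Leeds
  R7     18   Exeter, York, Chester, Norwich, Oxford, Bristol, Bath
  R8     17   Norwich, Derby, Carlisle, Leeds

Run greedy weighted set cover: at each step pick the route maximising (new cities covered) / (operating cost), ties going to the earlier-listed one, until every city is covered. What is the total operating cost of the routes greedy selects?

21

Pick 1: R5 adds 3 new (Oxford, Derby, Preston) at operating cost 2 (ratio 3/2).
Pick 2: R2 adds 7 new (Exeter, Chester, Norwich, Bristol, Bath, Carlisle, Leeds) at operating cost 7 (ratio 7/7).
Pick 3: R6 adds 1 new (York) at operating cost 12 (ratio 1/12).
Greedy total operating cost: 2 + 7 + 12 = 21. (The true optimum is 19, so greedy overshoots here.)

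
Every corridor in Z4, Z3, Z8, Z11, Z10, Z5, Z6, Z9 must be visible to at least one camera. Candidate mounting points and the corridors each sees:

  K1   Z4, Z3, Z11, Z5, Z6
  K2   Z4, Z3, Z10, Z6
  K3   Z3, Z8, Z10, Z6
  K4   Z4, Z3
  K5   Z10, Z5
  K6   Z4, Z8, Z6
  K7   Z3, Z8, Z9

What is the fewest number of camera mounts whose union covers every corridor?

K1, K2, K7 together cover {Z4, Z3, Z8, Z11, Z10, Z5, Z6, Z9} — every corridor.
No 2 of the 7 camera mounts cover everything (all 21 pairs fall short), so 3 is minimum.

3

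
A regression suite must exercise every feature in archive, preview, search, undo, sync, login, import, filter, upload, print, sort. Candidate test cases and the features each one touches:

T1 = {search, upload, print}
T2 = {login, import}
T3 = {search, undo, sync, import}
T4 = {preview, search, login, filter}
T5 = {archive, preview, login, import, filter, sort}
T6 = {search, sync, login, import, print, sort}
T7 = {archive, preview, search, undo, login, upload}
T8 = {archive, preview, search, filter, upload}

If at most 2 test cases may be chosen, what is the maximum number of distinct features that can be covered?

10

Choosing T6, T7 covers {archive, preview, search, undo, sync, login, import, upload, print, sort} — 10 features.
No choice of 2 test cases does better; here filter is left uncovered.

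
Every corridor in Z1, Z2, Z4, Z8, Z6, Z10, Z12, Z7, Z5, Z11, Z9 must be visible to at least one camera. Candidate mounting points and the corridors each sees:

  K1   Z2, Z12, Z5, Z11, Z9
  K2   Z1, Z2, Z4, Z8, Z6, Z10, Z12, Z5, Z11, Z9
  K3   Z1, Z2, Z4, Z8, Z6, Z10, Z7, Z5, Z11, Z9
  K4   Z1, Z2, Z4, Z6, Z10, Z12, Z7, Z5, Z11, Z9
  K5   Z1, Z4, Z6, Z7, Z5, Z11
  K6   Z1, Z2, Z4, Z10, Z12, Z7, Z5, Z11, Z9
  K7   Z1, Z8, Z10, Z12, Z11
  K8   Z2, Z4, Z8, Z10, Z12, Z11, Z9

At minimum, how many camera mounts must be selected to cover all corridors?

2

K1, K3 together cover {Z1, Z2, Z4, Z8, Z6, Z10, Z12, Z7, Z5, Z11, Z9} — every corridor.
No single camera mount contains all 11 corridors, so 2 is optimal.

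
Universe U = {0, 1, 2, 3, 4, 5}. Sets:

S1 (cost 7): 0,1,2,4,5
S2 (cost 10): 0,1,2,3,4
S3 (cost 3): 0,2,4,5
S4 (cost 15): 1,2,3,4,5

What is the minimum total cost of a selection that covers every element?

13

S2, S3 cover every element at cost 10 + 3 = 13.
Any cover uses at least 2 sets; among all covering selections none totals below 13.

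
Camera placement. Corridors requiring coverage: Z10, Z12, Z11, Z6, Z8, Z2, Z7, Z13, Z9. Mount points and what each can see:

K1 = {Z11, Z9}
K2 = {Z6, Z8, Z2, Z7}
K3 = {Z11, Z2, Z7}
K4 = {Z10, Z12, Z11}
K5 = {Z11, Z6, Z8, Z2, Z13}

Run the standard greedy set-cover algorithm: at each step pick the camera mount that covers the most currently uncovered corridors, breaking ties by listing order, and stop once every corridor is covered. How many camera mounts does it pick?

Pick 1: K5 covers 5 new corridors (Z11, Z6, Z8, Z2, Z13).
Pick 2: K4 covers 2 new corridors (Z10, Z12).
Pick 3: K1 covers 1 new corridors (Z9).
Pick 4: K2 covers 1 new corridors (Z7).
Greedy uses 4 camera mounts.

4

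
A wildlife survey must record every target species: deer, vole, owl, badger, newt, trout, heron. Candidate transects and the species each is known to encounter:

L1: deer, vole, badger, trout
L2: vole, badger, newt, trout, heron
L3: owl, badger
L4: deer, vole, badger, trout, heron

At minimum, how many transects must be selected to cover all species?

L1, L2, L3 together cover {deer, vole, owl, badger, newt, trout, heron} — every species.
No 2 of the 4 transects cover everything (all 6 pairs fall short), so 3 is minimum.

3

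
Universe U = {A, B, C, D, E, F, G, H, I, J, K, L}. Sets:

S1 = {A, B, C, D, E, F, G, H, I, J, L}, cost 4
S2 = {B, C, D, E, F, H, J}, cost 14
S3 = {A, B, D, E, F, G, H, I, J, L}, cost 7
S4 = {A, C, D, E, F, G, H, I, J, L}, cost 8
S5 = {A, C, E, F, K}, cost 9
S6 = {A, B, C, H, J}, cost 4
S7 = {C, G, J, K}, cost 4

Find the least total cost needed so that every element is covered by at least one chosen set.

8

S1, S7 cover every element at cost 4 + 4 = 8.
Any cover uses at least 2 sets; among all covering selections none totals below 8.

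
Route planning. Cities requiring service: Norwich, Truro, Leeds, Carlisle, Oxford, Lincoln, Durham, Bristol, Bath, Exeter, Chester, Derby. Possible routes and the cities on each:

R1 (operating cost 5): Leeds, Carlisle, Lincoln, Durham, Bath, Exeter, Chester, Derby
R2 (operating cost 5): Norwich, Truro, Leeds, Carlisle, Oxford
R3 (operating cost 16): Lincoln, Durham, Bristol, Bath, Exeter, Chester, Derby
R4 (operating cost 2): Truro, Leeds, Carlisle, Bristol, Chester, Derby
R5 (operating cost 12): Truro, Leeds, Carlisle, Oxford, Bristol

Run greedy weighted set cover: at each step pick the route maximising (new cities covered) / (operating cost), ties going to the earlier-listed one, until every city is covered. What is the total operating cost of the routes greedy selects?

12

Pick 1: R4 adds 6 new (Truro, Leeds, Carlisle, Bristol, Chester, Derby) at operating cost 2 (ratio 6/2).
Pick 2: R1 adds 4 new (Lincoln, Durham, Bath, Exeter) at operating cost 5 (ratio 4/5).
Pick 3: R2 adds 2 new (Norwich, Oxford) at operating cost 5 (ratio 2/5).
Greedy total operating cost: 2 + 5 + 5 = 12.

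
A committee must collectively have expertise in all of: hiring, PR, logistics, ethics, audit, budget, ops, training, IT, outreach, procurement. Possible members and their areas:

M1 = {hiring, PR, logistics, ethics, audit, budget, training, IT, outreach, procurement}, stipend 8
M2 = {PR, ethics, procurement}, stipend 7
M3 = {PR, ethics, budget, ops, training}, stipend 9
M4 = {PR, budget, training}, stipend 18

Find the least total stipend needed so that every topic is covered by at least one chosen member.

17

M1, M3 cover every topic at stipend 8 + 9 = 17.
Any cover uses at least 2 members; among all covering selections none totals below 17.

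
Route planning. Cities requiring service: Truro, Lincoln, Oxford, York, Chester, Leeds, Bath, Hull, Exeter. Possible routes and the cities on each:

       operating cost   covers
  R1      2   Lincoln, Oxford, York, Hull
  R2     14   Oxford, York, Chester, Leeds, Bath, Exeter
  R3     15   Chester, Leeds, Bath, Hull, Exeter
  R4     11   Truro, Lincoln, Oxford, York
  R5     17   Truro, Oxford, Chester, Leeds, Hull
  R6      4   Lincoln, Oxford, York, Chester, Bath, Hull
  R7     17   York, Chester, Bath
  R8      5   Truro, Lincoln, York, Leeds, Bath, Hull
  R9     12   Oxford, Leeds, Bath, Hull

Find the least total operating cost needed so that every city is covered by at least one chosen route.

19

R2, R8 cover every city at operating cost 14 + 5 = 19.
Any cover uses at least 2 routes; among all covering selections none totals below 19.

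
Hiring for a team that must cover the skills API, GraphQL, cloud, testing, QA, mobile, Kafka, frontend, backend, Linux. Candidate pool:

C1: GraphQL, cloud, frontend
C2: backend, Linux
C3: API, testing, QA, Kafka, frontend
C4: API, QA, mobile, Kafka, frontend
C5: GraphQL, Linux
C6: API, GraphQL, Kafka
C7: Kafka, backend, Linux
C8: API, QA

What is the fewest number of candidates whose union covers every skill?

4

C1, C2, C3, C4 together cover {API, GraphQL, cloud, testing, QA, mobile, Kafka, frontend, backend, Linux} — every skill.
No 3 of the 8 candidates cover everything (all 56 triples fall short), so 4 is minimum.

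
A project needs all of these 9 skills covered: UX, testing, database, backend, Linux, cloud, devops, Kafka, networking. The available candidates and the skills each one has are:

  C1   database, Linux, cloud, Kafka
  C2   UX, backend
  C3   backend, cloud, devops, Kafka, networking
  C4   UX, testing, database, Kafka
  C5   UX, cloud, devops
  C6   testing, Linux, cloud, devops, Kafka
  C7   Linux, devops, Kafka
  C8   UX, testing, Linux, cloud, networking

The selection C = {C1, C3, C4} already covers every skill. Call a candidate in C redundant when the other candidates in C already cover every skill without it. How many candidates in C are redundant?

0

Drop C1: Linux uncovered — not redundant.
Drop C3: backend, devops, networking uncovered — not redundant.
Drop C4: UX, testing uncovered — not redundant.
None of the candidates in C is redundant.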